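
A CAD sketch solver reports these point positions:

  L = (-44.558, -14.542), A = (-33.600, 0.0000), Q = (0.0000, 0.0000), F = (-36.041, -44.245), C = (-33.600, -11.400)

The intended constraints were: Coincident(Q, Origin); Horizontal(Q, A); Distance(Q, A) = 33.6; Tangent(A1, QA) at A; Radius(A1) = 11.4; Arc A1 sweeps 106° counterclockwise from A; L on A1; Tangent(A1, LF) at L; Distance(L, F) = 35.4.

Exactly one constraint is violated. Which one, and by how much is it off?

Distance(L, F) = 35.4 — off by 4.50.

Q = (0.00, 0.00) ✓; Q.y = 0.00, A.y = 0.00 ✓; |QA| = 33.60 ✓; ∠(CA, AQ) = 90.00° ✓; |CA| = 11.40 ✓; bearing(C→L) − bearing(C→A) = 106.0° ✓; |CL| = 11.40 ✓; ∠(CL, LF) = 90.00° ✓; |LF| = 30.90 ✗.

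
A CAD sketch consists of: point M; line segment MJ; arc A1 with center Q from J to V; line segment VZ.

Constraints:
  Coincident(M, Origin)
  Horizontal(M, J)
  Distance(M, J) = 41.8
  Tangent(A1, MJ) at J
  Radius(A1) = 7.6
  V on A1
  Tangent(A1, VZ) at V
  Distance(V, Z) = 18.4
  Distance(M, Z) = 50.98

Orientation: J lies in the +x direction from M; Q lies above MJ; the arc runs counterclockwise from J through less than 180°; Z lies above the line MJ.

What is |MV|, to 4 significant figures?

50.01

M is at the origin; MJ is horizontal with |MJ| = 41.8 and J on the +x side, so J = (41.80, 0.000). A1 meets MJ tangentially, so QJ is at right angles to MJ, so Q = J + (0, 7.6) = (41.80, 7.600). Since QV ⟂ VZ (tangency), |QZ| = √(7.6² + 18.4²) = 19.91 regardless of where V sits on A1. So Z lies on both circle(M, 50.98) and circle(Q, 19.91); the above-MJ intersection is Z = (42.94, 27.47). V is the foot of the tangent from Z: V = (48.98, 10.09).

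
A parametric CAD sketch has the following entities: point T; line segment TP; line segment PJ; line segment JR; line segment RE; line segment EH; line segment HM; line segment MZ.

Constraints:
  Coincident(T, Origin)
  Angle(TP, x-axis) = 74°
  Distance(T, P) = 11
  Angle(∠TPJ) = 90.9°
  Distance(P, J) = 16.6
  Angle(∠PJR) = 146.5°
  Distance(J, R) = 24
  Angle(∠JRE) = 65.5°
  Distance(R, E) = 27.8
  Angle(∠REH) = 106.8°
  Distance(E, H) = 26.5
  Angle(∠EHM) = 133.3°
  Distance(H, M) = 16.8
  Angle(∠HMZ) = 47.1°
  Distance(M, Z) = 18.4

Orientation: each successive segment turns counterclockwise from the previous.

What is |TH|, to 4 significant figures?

6.745

T is at the origin; TP runs at 74.0° with length 11.0, so P = (3.032, 10.57). ∠TPJ = 90.9° gives PJ at 163.1° from the x-axis; with |PJ| = 16.6, J = (-12.85, 15.40). ∠PJR = 146.5° gives JR at -163.4° from the x-axis; with |JR| = 24.0, R = (-35.85, 8.543). ∠JRE = 65.5° gives RE at -48.90° from the x-axis; with |RE| = 27.8, E = (-17.58, -12.41). ∠REH = 106.8° gives EH at 24.30° from the x-axis; with |EH| = 26.5, H = (6.576, -1.501). Then |TH| = |H − T| = 6.745.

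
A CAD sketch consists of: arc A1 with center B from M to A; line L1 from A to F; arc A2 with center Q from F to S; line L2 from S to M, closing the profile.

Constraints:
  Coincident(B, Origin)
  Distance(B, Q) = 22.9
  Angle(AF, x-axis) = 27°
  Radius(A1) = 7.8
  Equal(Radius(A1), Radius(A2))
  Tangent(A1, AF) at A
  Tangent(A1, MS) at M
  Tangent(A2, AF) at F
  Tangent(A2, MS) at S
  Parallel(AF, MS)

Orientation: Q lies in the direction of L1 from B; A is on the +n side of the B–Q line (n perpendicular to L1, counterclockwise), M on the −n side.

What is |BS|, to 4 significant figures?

24.19

The slot axis is L1's direction at 27.0°, so u = (cos 27.0°, sin 27.0°) = (0.8910, 0.4540) and n = (−sin 27.0°, cos 27.0°) = (-0.4540, 0.8910). B is at the origin and Q lies 22.9 along u from B, so Q = 22.9·u = (20.40, 10.40). Tangency of A1 to both parallel lines with radius 7.8 puts A and M at B ± 7.8·n: A = (-3.541, 6.950), M = (3.541, -6.950). Equal radii place F and S the same way about Q: F = Q + 7.8·n = (16.86, 17.35), S = Q − 7.8·n = (23.95, 3.447). Then |BS| = |S − B| = 24.19.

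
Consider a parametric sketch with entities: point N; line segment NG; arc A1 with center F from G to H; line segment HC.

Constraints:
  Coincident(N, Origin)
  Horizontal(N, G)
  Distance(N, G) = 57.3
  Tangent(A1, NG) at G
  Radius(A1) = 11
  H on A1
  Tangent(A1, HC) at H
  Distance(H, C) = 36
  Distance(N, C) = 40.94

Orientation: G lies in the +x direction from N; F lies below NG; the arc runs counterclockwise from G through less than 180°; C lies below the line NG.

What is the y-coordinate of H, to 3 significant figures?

-3.99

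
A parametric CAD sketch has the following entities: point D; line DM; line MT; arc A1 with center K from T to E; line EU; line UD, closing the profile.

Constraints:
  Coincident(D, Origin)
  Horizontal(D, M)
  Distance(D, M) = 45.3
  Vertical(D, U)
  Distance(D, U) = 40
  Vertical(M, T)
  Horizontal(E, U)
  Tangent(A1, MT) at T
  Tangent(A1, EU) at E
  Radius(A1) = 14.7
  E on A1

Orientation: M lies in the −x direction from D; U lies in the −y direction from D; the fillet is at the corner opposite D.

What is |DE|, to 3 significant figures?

50.4

The virtual corner opposite D is at (-45.3, -40.0). Tangency of A1 to MT means the radius KT is perpendicular to MT and A1 meets EU tangentially, so KE is at right angles to EU, with radius 14.7, so the center K sits 14.7 in from both sides at K = (-30.6, -25.3). That places the tangent points at T = (-45.3, -25.3) on MT and E = (-30.6, -40.0) on EU. Then |DE| = |E − D| = 50.4.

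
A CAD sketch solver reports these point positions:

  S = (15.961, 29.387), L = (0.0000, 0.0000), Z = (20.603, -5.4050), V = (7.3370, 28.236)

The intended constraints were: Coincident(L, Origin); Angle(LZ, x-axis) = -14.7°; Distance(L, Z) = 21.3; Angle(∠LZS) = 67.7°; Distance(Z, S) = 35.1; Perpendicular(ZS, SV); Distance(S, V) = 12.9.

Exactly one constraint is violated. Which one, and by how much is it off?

Distance(S, V) = 12.9 — off by 4.20.

L = (0.00, 0.00) ✓; LZ at -14.70° ✓; |LZ| = 21.30 ✓; ∠LZS = 67.70° ✓; |ZS| = 35.10 ✓; ∠(ZS, SV) = 90.00° ✓; |SV| = 8.700 ✗.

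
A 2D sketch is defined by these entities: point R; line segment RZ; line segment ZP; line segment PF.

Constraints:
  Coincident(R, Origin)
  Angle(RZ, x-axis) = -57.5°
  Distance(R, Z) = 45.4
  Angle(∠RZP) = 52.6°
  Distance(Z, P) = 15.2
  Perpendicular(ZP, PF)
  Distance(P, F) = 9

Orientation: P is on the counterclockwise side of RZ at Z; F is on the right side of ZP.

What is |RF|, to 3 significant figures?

46.7

R is at the origin; RZ runs at -57.5° with length 45.4, so Z = 45.4·(cos -57.5°, sin -57.5°) = (24.4, -38.3). ∠RZP = 52.6°, so ZP runs at -57.5° + (180° − 52.6°) = 69.9° from the x-axis; with |ZP| = 15.2, P = Z + 15.2·(cos 69.9°, sin 69.9°) = (29.6, -24.0). ZP ⟂ PF; with |PF| = 9.0 on the right of ZP, F = P + 9.0·(0.939, -0.344) = (38.1, -27.1). Then |RF| = |F − R| = 46.7.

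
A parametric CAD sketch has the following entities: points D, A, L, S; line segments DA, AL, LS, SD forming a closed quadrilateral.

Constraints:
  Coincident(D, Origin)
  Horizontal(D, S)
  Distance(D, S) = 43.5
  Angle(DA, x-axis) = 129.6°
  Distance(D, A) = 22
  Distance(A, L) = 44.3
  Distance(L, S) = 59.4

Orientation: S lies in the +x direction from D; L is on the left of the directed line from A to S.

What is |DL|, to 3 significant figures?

53.3

Checks: |AL| = 44.30 ✓; |LS| = 59.40 ✓.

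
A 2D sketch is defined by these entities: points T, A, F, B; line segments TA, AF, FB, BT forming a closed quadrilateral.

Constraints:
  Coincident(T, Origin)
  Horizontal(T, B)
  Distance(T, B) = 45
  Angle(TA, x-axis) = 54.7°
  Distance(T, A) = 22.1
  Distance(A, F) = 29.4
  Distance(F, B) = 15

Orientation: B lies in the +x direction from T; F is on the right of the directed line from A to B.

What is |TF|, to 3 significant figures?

31.3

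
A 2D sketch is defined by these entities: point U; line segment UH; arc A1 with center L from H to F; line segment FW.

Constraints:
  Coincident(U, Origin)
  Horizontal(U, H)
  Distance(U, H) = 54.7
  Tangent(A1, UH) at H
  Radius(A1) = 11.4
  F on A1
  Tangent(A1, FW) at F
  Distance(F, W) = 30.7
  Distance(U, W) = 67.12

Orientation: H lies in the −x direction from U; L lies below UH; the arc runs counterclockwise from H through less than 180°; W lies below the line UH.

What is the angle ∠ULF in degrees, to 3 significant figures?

164°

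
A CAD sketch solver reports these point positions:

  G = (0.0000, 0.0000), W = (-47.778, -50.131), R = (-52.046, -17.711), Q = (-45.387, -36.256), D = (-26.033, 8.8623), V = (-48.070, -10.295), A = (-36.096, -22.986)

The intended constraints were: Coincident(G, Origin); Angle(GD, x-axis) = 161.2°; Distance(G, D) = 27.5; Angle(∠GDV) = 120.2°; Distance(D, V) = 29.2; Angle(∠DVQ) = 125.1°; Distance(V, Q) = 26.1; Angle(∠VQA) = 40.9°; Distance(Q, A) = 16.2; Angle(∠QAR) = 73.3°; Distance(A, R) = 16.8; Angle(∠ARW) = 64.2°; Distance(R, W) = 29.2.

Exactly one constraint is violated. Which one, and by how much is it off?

Distance(R, W) = 29.2 — off by 3.50.

G = (0.00, 0.00) ✓; GD at 161.2° ✓; |GD| = 27.50 ✓; ∠GDV = 120.2° ✓; |DV| = 29.20 ✓; ∠DVQ = 125.1° ✓; |VQ| = 26.10 ✓; ∠VQA = 40.90° ✓; |QA| = 16.20 ✓; ∠QAR = 73.30° ✓; |AR| = 16.80 ✓; ∠ARW = 64.20° ✓; |RW| = 32.70 ✗.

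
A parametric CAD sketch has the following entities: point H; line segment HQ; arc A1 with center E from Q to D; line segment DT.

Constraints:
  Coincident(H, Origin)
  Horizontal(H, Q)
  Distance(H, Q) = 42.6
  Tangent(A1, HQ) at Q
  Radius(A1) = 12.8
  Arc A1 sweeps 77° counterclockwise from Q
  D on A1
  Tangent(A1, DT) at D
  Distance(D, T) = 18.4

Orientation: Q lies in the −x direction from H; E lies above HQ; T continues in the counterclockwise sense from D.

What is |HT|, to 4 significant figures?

38.09

H is at the origin; HQ is horizontal with |HQ| = 42.6 and Q on the −x side, so Q = (-42.60, 0.000). A1 meets HQ tangentially, so EQ is at right angles to HQ, so E = Q + (0, 12.8) = (-42.60, 12.80). On A1, Q sits at bearing -90° from E; a 77° counterclockwise sweep puts D at bearing -13°, so D = E + 12.8·(cos -13°, sin -13°) = (-30.13, 9.921). Since A1 is tangent to DT there, ED ⟂ DT, so DT runs along (−sin -13°, cos -13°); with |DT| = 18.4, T = (-25.99, 27.85). Then |HT| = |T − H| = 38.09.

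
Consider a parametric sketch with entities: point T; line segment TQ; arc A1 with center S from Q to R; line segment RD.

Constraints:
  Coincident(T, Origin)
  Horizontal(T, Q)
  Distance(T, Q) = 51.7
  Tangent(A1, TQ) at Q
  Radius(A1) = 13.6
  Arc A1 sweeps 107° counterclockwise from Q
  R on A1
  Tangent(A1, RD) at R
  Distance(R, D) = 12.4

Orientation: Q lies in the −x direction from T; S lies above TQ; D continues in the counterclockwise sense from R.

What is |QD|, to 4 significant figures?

30.89

T is at the origin; T and Q share the same y with |TQ| = 51.7 and Q on the −x side, so Q = (-51.70, 0.000). Since A1 is tangent to TQ there, SQ ⟂ TQ, so S = Q + (0, 13.6) = (-51.70, 13.60). On A1, Q sits at bearing -90° from S; a 107° counterclockwise sweep puts R at bearing 17°, so R = S + 13.6·(cos 17°, sin 17°) = (-38.69, 17.58). The tangent condition forces SR to be normal to RD, so RD runs along (−sin 17°, cos 17°); with |RD| = 12.4, D = (-42.32, 29.43). Then |QD| = |D − Q| = 30.89.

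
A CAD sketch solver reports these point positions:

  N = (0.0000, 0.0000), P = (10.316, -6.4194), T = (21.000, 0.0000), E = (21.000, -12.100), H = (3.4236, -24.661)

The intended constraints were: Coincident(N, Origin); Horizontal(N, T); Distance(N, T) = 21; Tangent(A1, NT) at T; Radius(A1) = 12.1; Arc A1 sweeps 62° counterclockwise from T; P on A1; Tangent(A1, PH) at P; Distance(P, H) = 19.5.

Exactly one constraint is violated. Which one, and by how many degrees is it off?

Tangent(A1, PH) at P — off by 7.30°.

N = (0.00, 0.00) ✓; N.y = 0.00, T.y = 0.00 ✓; |NT| = 21.00 ✓; ∠(ET, TN) = 90.00° ✓; |ET| = 12.10 ✓; bearing(E→P) − bearing(E→T) = 62.00° ✓; |EP| = 12.10 ✓; ∠(EP, PH) = 82.70° ✗; |PH| = 19.50 ✓.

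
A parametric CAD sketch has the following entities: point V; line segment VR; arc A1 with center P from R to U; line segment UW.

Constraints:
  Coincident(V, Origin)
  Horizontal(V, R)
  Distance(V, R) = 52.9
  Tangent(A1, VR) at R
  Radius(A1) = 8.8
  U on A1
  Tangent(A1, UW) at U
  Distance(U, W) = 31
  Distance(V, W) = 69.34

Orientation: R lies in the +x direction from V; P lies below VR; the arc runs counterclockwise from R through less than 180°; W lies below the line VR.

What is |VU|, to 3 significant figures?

46.3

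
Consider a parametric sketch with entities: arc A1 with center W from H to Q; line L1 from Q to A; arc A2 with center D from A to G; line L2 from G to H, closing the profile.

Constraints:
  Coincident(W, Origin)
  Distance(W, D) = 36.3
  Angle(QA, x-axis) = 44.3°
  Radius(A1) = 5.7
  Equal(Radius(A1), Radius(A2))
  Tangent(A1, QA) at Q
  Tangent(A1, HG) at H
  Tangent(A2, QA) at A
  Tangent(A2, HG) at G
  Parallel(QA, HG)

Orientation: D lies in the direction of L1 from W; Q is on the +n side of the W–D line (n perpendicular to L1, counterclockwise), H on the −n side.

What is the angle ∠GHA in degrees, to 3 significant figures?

17.4°

The slot axis is L1's direction at 44.3°, so u = (cos 44.3°, sin 44.3°) = (0.716, 0.698) and n = (−sin 44.3°, cos 44.3°) = (-0.698, 0.716). W is at the origin and D lies 36.3 along u from W, so D = 36.3·u = (26.0, 25.4). Tangency of A1 to both parallel lines with radius 5.7 puts Q and H at W ± 5.7·n: Q = (-3.98, 4.08), H = (3.98, -4.08). Equal radii place A and G the same way about D: A = D + 5.7·n = (22.0, 29.4), G = D − 5.7·n = (30.0, 21.3). Then cos ∠GHA = HG·HA / (|HG||HA|), giving 17.4°.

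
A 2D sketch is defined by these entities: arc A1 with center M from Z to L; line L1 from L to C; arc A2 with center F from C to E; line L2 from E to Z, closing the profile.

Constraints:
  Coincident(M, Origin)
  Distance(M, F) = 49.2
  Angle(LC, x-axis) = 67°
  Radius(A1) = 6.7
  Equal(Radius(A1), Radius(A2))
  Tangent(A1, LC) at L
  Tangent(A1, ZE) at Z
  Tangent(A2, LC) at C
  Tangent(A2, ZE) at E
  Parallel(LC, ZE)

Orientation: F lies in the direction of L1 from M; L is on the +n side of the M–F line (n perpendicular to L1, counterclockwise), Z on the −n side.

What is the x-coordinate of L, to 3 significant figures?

-6.17

The slot axis is L1's direction at 67.0°, so u = (cos 67.0°, sin 67.0°) = (0.391, 0.921) and n = (−sin 67.0°, cos 67.0°) = (-0.921, 0.391). M is at the origin and F lies 49.2 along u from M, so F = 49.2·u = (19.2, 45.3). Tangency of A1 to both parallel lines with radius 6.7 puts L and Z at M ± 6.7·n: L = (-6.17, 2.62), Z = (6.17, -2.62). So L.x = -6.17.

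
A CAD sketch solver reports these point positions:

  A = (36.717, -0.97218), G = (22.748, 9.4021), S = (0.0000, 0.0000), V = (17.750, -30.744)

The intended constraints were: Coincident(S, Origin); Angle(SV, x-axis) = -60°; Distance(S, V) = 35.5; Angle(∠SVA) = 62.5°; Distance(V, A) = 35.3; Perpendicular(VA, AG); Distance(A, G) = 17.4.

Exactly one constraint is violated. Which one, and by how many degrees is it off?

Perpendicular(VA, AG) — off by 4.10°.

S = (0.00, 0.00) ✓; SV at -60.00° ✓; |SV| = 35.50 ✓; ∠SVA = 62.50° ✓; |VA| = 35.30 ✓; ∠(VA, AG) = 85.90° ✗; |AG| = 17.40 ✓.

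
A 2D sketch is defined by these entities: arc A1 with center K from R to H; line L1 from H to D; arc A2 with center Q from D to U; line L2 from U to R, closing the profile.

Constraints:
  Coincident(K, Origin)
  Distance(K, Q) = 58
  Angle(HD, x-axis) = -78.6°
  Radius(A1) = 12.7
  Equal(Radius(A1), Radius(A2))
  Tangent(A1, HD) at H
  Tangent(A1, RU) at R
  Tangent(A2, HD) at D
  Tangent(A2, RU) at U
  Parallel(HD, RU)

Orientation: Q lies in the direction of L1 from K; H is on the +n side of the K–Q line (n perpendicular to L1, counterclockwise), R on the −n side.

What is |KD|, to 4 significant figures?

59.37

The slot axis is L1's direction at -78.6°, so u = (cos -78.6°, sin -78.6°) = (0.1977, -0.9803) and n = (−sin -78.6°, cos -78.6°) = (0.9803, 0.1977). K is at the origin and Q lies 58.0 along u from K, so Q = 58.0·u = (11.46, -56.86). Tangency of A1 to both parallel lines with radius 12.7 puts H and R at K ± 12.7·n: H = (12.45, 2.510), R = (-12.45, -2.510). Equal radii place D and U the same way about Q: D = Q + 12.7·n = (23.91, -54.35), U = Q − 12.7·n = (-0.9853, -59.37). Then |KD| = |D − K| = 59.37.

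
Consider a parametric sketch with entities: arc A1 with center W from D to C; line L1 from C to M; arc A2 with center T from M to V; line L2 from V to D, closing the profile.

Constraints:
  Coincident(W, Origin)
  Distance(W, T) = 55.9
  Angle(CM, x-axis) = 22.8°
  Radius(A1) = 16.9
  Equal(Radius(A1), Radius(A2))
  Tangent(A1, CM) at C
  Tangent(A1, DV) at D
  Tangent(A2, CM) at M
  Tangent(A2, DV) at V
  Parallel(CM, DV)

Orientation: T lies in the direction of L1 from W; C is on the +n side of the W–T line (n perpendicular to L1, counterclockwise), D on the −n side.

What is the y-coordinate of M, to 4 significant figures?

37.24

Tangency of A1 to both parallel lines with radius 16.9 puts C and D at W ± 16.9·n: C = (-6.549, 15.58), D = (6.549, -15.58). Equal radii place M and V the same way about T: M = T + 16.9·n = (44.98, 37.24), V = T − 16.9·n = (58.08, 6.083). So M.y = 37.24.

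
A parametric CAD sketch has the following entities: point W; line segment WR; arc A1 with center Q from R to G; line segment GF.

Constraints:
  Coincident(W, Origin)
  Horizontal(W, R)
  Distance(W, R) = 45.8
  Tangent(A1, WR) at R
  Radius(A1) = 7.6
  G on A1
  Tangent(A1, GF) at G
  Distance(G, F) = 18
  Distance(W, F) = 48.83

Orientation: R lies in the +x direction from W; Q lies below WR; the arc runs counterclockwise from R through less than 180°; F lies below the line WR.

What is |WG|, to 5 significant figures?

39.271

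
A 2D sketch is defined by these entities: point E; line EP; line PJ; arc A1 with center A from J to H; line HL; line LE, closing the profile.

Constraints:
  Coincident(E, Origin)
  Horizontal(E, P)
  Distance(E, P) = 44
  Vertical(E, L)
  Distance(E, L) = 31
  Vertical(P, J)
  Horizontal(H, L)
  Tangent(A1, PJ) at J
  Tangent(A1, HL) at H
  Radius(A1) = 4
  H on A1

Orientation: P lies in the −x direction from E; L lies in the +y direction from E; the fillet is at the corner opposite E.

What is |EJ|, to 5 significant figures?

51.624

E is at the origin; E and P share the same y with |EP| = 44.0 and P on the −x side, so P = (-44.000, 0.0000). E and L share the same x with |EL| = 31.0 and L on the +y side, so L = (0.0000, 31.000). The virtual corner opposite E is at (-44.000, 31.000). Since A1 is tangent to PJ there, AJ ⟂ PJ and A1 meets HL tangentially, so AH is at right angles to HL, with radius 4.0, so the center A sits 4.0 in from both sides at A = (-40.000, 27.000). That places the tangent points at J = (-44.000, 27.000) on PJ and H = (-40.000, 31.000) on HL. Then |EJ| = |J − E| = 51.624.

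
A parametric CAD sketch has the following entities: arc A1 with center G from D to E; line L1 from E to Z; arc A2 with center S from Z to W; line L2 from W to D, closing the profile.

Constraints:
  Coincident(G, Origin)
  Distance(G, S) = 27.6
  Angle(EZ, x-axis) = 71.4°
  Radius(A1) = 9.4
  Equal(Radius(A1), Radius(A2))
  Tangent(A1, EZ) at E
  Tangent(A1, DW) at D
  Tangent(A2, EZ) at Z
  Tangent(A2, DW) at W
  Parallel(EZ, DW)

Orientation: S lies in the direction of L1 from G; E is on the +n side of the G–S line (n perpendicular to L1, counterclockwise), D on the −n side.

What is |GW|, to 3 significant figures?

29.2

The slot axis is L1's direction at 71.4°, so u = (cos 71.4°, sin 71.4°) = (0.319, 0.948) and n = (−sin 71.4°, cos 71.4°) = (-0.948, 0.319). G is at the origin and S lies 27.6 along u from G, so S = 27.6·u = (8.80, 26.2). Tangency of A1 to both parallel lines with radius 9.4 puts E and D at G ± 9.4·n: E = (-8.91, 3.00), D = (8.91, -3.00). Equal radii place Z and W the same way about S: Z = S + 9.4·n = (-0.106, 29.2), W = S − 9.4·n = (17.7, 23.2). Then |GW| = |W − G| = 29.2.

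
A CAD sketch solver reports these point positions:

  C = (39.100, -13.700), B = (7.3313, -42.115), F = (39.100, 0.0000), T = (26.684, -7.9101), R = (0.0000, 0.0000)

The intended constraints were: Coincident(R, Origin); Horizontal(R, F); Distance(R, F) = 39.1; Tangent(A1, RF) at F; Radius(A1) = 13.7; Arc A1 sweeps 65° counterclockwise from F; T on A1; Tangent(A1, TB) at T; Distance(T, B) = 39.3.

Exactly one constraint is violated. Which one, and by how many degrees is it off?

Tangent(A1, TB) at T — off by 4.50°.

R = (0.00, 0.00) ✓; R.y = 0.00, F.y = 0.00 ✓; |RF| = 39.10 ✓; ∠(CF, FR) = 90.00° ✓; |CF| = 13.70 ✓; bearing(C→T) − bearing(C→F) = 65.00° ✓; |CT| = 13.70 ✓; ∠(CT, TB) = 94.50° ✗; |TB| = 39.30 ✓.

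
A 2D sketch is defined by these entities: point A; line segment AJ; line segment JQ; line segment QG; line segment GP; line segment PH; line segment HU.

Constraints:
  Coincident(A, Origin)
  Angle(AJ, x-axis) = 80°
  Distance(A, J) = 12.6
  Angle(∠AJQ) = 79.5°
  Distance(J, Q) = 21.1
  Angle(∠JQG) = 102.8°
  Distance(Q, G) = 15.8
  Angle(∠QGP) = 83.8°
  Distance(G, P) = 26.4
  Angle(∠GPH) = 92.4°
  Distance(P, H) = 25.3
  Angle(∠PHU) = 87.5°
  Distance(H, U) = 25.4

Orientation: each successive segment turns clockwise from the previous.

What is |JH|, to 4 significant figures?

8.604

A is at the origin; AJ runs at 80.0° with length 12.6, so J = (2.188, 12.41). ∠AJQ = 79.5° gives JQ at -20.50° from the x-axis; with |JQ| = 21.1, Q = (21.95, 5.019). ∠JQG = 102.8° gives QG at -97.70° from the x-axis; with |QG| = 15.8, G = (19.83, -10.64). ∠QGP = 83.8° gives GP at 166.1° from the x-axis; with |GP| = 26.4, P = (-5.792, -4.296). ∠GPH = 92.4° gives PH at 78.50° from the x-axis; with |PH| = 25.3, H = (-0.7481, 20.50). Then |JH| = |H − J| = 8.604.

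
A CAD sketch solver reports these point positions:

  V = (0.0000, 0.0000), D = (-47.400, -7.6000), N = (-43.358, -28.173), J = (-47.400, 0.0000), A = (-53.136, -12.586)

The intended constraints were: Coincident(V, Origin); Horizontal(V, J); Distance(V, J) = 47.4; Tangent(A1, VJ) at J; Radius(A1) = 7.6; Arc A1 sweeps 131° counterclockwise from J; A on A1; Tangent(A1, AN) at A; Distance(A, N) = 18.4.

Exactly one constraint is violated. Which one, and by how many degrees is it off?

Tangent(A1, AN) at A — off by 8.90°.

V = (0.00, 0.00) ✓; V.y = 0.00, J.y = 0.00 ✓; |VJ| = 47.40 ✓; ∠(DJ, JV) = 90.00° ✓; |DJ| = 7.600 ✓; bearing(D→A) − bearing(D→J) = 131.0° ✓; |DA| = 7.600 ✓; ∠(DA, AN) = 98.90° ✗; |AN| = 18.40 ✓.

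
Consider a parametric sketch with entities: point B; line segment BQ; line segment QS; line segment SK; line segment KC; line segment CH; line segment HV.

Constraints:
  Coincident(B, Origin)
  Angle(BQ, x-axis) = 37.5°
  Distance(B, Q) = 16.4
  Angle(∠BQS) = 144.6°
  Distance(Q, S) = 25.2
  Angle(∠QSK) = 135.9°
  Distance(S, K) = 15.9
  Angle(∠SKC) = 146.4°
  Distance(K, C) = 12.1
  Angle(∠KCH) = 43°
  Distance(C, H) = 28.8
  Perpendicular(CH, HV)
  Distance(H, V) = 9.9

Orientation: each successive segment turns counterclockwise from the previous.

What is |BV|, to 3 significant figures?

36.3

B is at the origin; BQ runs at 37.5° with length 16.4, so Q = (13.0, 9.98). ∠BQS = 144.6° gives QS at 72.9° from the x-axis; with |QS| = 25.2, S = (20.4, 34.1). ∠QSK = 135.9° gives SK at 117° from the x-axis; with |SK| = 15.9, K = (13.2, 48.2). ∠SKC = 146.4° gives KC at 151° from the x-axis; with |KC| = 12.1, C = (2.66, 54.2). ∠KCH = 43.0° gives CH at -72.4° from the x-axis; with |CH| = 28.8, H = (11.4, 26.7). CH ⟂ HV, so HV runs at 17.6°; with |HV| = 9.9, V = (20.8, 29.7). Then |BV| = |V − B| = 36.3.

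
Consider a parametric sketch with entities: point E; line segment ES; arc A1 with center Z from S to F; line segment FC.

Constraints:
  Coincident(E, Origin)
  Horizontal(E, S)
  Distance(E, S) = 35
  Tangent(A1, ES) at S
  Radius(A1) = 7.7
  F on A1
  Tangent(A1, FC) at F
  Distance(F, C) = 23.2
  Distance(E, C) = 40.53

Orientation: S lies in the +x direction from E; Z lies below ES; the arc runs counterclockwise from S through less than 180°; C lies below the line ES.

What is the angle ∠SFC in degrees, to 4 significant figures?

135.9°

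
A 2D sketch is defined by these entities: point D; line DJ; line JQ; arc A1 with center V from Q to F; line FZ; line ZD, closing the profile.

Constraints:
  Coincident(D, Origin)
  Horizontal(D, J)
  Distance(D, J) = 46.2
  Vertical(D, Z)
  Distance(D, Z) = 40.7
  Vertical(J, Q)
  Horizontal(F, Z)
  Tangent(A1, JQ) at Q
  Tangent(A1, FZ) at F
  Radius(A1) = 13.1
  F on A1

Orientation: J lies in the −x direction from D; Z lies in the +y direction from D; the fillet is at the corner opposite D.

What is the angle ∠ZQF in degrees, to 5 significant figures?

29.169°

The virtual corner opposite D is at (-46.200, 40.700). Since A1 is tangent to JQ there, VQ ⟂ JQ and the tangent condition forces VF to be normal to FZ, with radius 13.1, so the center V sits 13.1 in from both sides at V = (-33.100, 27.600). That places the tangent points at Q = (-46.200, 27.600) on JQ and F = (-33.100, 40.700) on FZ. Then cos ∠ZQF = QZ·QF / (|QZ||QF|), giving 29.169°.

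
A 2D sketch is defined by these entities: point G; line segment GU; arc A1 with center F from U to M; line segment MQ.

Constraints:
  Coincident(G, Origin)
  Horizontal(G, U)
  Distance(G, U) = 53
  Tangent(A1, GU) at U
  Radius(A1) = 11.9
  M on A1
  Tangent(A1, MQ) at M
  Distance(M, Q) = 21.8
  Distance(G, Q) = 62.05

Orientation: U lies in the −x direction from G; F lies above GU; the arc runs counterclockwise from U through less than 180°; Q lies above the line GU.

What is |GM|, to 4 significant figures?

45.04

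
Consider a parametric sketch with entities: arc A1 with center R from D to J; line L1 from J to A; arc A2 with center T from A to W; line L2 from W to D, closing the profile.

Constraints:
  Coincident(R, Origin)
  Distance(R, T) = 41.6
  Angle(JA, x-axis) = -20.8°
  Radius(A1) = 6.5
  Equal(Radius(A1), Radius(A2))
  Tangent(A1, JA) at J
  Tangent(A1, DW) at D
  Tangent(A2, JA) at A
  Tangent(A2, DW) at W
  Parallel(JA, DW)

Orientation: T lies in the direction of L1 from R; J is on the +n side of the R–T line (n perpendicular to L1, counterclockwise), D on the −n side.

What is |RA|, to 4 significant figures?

42.10

The slot axis is L1's direction at -20.8°, so u = (cos -20.8°, sin -20.8°) = (0.9348, -0.3551) and n = (−sin -20.8°, cos -20.8°) = (0.3551, 0.9348). R is at the origin and T lies 41.6 along u from R, so T = 41.6·u = (38.89, -14.77). Tangency of A1 to both parallel lines with radius 6.5 puts J and D at R ± 6.5·n: J = (2.308, 6.076), D = (-2.308, -6.076). Equal radii place A and W the same way about T: A = T + 6.5·n = (41.20, -8.696), W = T − 6.5·n = (36.58, -20.85). Then |RA| = |A − R| = 42.10.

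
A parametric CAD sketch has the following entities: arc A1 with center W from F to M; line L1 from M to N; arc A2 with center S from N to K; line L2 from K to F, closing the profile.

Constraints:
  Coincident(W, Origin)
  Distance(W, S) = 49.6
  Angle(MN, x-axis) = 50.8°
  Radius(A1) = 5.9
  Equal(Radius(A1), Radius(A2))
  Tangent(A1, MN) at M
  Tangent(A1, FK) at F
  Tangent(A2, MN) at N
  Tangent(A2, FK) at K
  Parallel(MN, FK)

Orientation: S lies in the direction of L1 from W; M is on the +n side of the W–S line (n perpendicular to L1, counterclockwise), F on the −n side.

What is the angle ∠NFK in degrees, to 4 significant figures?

13.38°

Tangency of A1 to both parallel lines with radius 5.9 puts M and F at W ± 5.9·n: M = (-4.572, 3.729), F = (4.572, -3.729). Equal radii place N and K the same way about S: N = S + 5.9·n = (26.78, 42.17), K = S − 5.9·n = (35.92, 34.71). Then cos ∠NFK = FN·FK / (|FN||FK|), giving 13.38°.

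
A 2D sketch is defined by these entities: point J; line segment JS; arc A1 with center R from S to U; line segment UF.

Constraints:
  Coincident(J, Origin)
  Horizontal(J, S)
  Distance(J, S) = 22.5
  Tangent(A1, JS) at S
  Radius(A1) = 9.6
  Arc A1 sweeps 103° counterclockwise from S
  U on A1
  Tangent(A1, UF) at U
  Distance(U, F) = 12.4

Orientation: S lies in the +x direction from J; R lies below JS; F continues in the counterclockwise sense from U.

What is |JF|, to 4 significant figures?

28.68

On A1, S sits at bearing 90° from R; a 103° counterclockwise sweep puts U at bearing 193°, so U = R + 9.6·(cos 193°, sin 193°) = (13.15, -11.76). Tangency of A1 to UF means the radius RU is perpendicular to UF, so UF runs along (−sin 193°, cos 193°); with |UF| = 12.4, F = (15.94, -23.84). Then |JF| = |F − J| = 28.68.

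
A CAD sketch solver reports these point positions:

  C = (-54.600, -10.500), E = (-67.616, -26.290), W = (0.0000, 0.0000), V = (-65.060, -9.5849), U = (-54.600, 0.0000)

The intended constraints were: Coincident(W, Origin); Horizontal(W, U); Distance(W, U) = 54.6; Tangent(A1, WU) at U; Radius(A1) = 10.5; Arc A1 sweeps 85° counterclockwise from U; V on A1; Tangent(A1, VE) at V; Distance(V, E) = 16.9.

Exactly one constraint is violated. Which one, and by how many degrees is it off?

Tangent(A1, VE) at V — off by 3.70°.

W = (0.00, 0.00) ✓; W.y = 0.00, U.y = 0.00 ✓; |WU| = 54.60 ✓; ∠(CU, UW) = 90.00° ✓; |CU| = 10.50 ✓; bearing(C→V) − bearing(C→U) = 85.00° ✓; |CV| = 10.50 ✓; ∠(CV, VE) = 93.70° ✗; |VE| = 16.90 ✓.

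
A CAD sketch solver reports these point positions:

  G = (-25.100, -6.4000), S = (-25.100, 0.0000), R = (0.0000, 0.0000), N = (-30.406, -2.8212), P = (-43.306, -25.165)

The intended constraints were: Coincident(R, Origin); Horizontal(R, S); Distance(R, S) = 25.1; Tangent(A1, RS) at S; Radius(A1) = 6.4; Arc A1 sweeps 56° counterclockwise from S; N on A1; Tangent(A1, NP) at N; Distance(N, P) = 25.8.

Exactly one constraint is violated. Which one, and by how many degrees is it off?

Tangent(A1, NP) at N — off by 4.00°.

R = (0.00, 0.00) ✓; R.y = 0.00, S.y = 0.00 ✓; |RS| = 25.10 ✓; ∠(GS, SR) = 90.00° ✓; |GS| = 6.400 ✓; bearing(G→N) − bearing(G→S) = 56.00° ✓; |GN| = 6.400 ✓; ∠(GN, NP) = 86.00° ✗; |NP| = 25.80 ✓.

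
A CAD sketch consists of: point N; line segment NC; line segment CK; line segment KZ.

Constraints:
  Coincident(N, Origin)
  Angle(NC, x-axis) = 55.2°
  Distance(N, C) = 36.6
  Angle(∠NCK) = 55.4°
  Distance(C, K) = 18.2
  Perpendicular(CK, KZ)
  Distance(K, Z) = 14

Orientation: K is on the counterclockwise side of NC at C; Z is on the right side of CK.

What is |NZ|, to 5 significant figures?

44.202

N is at the origin; NC runs at 55.2° with length 36.6, so C = 36.6·(cos 55.2°, sin 55.2°) = (20.888, 30.054). ∠NCK = 55.4°, so CK runs at 55.2° + (180° − 55.4°) = 179.80° from the x-axis; with |CK| = 18.2, K = C + 18.2·(cos 179.80°, sin 179.80°) = (2.6882, 30.118). CK is perpendicular to KZ; with |KZ| = 14.0 on the right of CK, Z = K + 14.0·(0.0034907, 0.99999) = (2.7371, 44.118). Then |NZ| = |Z − N| = 44.202.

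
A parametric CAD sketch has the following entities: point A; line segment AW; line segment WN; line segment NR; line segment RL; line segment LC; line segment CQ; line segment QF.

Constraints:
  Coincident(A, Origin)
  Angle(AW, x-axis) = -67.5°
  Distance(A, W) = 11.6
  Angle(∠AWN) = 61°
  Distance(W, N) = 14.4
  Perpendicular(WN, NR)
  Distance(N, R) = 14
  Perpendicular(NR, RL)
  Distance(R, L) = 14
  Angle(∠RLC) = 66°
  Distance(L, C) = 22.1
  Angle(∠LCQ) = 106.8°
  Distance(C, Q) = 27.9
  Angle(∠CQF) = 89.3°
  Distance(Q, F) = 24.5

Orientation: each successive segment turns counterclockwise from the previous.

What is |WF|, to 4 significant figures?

40.02

A is at the origin; AW runs at -67.5° with length 11.6, so W = (4.439, -10.72). ∠AWN = 61.0° gives WN at 51.50° from the x-axis; with |WN| = 14.4, N = (13.40, 0.5526). WN is perpendicular to NR, so NR runs at 141.5°; with |NR| = 14.0, R = (2.447, 9.268). The perpendicularity gives RL at right angles to NR, so RL runs at -128.5°; with |RL| = 14.0, L = (-6.268, -1.689). ∠RLC = 66.0° gives LC at -14.50° from the x-axis; with |LC| = 22.1, C = (15.13, -7.222). ∠LCQ = 106.8° gives CQ at 58.70° from the x-axis; with |CQ| = 27.9, Q = (29.62, 16.62). ∠CQF = 89.3° gives QF at 149.4° from the x-axis; with |QF| = 24.5, F = (8.534, 29.09). Then |WF| = |F − W| = 40.02.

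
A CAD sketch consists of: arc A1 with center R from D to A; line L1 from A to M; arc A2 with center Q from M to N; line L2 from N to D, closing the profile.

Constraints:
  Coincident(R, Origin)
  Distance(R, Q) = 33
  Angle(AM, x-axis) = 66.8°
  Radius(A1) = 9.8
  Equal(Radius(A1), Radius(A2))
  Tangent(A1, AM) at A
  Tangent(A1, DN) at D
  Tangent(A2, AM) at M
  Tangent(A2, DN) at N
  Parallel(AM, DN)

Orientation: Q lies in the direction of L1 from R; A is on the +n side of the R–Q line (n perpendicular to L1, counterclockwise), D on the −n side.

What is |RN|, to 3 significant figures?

34.4

The slot axis is L1's direction at 66.8°, so u = (cos 66.8°, sin 66.8°) = (0.394, 0.919) and n = (−sin 66.8°, cos 66.8°) = (-0.919, 0.394). R is at the origin and Q lies 33.0 along u from R, so Q = 33.0·u = (13.0, 30.3). Tangency of A1 to both parallel lines with radius 9.8 puts A and D at R ± 9.8·n: A = (-9.01, 3.86), D = (9.01, -3.86). Equal radii place M and N the same way about Q: M = Q + 9.8·n = (3.99, 34.2), N = Q − 9.8·n = (22.0, 26.5). Then |RN| = |N − R| = 34.4.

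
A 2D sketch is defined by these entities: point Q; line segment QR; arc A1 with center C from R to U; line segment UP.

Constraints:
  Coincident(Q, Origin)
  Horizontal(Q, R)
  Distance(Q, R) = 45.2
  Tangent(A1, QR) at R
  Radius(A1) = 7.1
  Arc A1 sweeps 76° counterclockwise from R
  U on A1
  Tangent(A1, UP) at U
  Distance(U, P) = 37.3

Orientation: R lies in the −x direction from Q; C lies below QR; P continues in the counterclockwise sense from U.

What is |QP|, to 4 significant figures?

73.91

Q is at the origin; QR is horizontal with |QR| = 45.2 and R on the −x side, so R = (-45.20, 0.000). Tangency of A1 to QR means the radius CR is perpendicular to QR, so C = R + (0, -7.1) = (-45.20, -7.100). On A1, R sits at bearing 90° from C; a 76° counterclockwise sweep puts U at bearing 166°, so U = C + 7.1·(cos 166°, sin 166°) = (-52.09, -5.382). A1 meets UP tangentially, so CU is at right angles to UP, so UP runs along (−sin 166°, cos 166°); with |UP| = 37.3, P = (-61.11, -41.57). Then |QP| = |P − Q| = 73.91.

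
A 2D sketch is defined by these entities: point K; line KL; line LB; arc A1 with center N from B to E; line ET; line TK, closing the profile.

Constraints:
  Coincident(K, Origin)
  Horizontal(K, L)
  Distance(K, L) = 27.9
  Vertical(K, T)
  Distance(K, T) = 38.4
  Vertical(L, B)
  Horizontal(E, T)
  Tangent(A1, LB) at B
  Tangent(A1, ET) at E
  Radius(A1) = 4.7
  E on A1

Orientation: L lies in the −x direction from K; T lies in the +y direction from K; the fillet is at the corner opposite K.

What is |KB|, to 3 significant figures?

43.8

K is at the origin; K and L share the same y with |KL| = 27.9 and L on the −x side, so L = (-27.9, 0.00). K and T share the same x with |KT| = 38.4 and T on the +y side, so T = (0.00, 38.4). The virtual corner opposite K is at (-27.9, 38.4). Since A1 is tangent to LB there, NB ⟂ LB and tangency of A1 to ET means the radius NE is perpendicular to ET, with radius 4.7, so the center N sits 4.7 in from both sides at N = (-23.2, 33.7). That places the tangent points at B = (-27.9, 33.7) on LB and E = (-23.2, 38.4) on ET. Then |KB| = |B − K| = 43.8.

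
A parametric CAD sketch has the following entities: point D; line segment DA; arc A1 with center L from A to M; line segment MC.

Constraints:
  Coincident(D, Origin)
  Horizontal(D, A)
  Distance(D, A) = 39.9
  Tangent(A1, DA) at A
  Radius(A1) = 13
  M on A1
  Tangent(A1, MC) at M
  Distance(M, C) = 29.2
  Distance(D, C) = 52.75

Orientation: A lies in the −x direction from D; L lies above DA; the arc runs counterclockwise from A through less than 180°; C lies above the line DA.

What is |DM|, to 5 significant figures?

30.549

D is at the origin; DA is horizontal with |DA| = 39.9 and A on the −x side, so A = (-39.900, 0.0000). A1 meets DA tangentially, so LA is at right angles to DA, so L = A + (0, 13) = (-39.900, 13.000). Since LM ⟂ MC (tangency), |LC| = √(13.0² + 29.2²) = 31.963 regardless of where M sits on A1. So C lies on both circle(D, 52.75) and circle(L, 31.963); the above-DA intersection is C = (-29.997, 43.390). M is the foot of the tangent from C: M = (-26.970, 14.348).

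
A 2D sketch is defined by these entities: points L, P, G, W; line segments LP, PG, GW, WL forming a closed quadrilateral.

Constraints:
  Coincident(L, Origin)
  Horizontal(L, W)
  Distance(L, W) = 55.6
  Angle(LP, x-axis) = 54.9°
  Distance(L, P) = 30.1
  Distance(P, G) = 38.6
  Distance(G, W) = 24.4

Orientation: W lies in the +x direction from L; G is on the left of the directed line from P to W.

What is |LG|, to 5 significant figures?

60.999

L is at the origin; L and W share the same y with |LW| = 55.6 and W in +x, so W = (55.6, 0). LP runs at 54.9° with |LP| = 30.1, so P = (17.308, 24.626). G is determined by |PG| = 38.6 and |GW| = 24.4 together: it lies at the intersection of circle(P, 38.6) and circle(W, 24.4). With |PW| = 45.528, the foot of the radical line on PW is 32.589 from P and the perpendicular offset is √(38.6² − 32.589²) = 20.687. Taking the left-of-PW solution: G = (55.907, 24.398).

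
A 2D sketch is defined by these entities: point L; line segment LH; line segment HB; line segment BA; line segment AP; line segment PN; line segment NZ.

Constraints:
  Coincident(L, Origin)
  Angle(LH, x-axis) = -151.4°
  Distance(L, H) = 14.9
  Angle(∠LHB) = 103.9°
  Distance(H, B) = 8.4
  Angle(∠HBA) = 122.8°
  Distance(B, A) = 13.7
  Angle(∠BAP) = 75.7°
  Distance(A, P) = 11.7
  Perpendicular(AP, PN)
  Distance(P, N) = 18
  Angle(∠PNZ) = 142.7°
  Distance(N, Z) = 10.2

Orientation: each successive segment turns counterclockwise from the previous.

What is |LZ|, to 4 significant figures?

26.62

L is at the origin; LH runs at -151.4° with length 14.9, so H = (-13.08, -7.133). ∠LHB = 103.9° gives HB at -75.30° from the x-axis; with |HB| = 8.4, B = (-10.95, -15.26). ∠HBA = 122.8° gives BA at -18.10° from the x-axis; with |BA| = 13.7, A = (2.072, -19.51). ∠BAP = 75.7° gives AP at 86.20° from the x-axis; with |AP| = 11.7, P = (2.847, -7.840). AP is perpendicular to PN, so PN runs at 176.2°; with |PN| = 18.0, N = (-15.11, -6.647). ∠PNZ = 142.7° gives NZ at -146.5° from the x-axis; with |NZ| = 10.2, Z = (-23.62, -12.28). Then |LZ| = |Z − L| = 26.62.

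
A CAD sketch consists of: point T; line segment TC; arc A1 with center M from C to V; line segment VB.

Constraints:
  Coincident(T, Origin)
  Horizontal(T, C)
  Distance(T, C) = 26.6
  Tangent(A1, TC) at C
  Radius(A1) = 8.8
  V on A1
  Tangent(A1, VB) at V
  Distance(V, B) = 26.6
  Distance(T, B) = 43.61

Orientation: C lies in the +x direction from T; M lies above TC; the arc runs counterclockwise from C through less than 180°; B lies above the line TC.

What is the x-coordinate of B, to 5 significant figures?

23.621

Checks: |MV| = 8.800 ✓; ∠(MV, VB) = 90.00° ✓; |VB| = 26.60 ✓; |TB| = 43.61 ✓.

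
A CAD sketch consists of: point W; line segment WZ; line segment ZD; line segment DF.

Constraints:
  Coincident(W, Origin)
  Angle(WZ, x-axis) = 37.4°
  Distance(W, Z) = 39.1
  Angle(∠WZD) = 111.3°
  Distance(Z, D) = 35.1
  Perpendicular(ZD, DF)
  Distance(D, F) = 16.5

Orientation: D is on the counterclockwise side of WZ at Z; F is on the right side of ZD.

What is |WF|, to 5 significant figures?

72.335

∠WZD = 111.3°, so ZD runs at 37.4° + (180° − 111.3°) = 106.10° from the x-axis; with |ZD| = 35.1, D = Z + 35.1·(cos 106.10°, sin 106.10°) = (21.328, 57.472). The perpendicularity gives DF at right angles to ZD; with |DF| = 16.5 on the right of ZD, F = D + 16.5·(0.96078, 0.27731) = (37.181, 62.047). Then |WF| = |F − W| = 72.335.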